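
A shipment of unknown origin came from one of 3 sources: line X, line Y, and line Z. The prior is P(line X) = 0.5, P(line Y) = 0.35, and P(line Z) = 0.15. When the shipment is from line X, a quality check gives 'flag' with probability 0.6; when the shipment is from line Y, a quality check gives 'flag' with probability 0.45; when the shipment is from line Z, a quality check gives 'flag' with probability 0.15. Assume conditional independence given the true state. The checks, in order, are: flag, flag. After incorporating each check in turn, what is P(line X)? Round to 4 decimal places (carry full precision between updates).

Each posterior becomes the prior for the next update.
After 'flag': normaliser = 0.6·0.5000 + 0.45·0.3500 + 0.15·0.1500; P(line X) ≈ 0.6250, P(line Y) ≈ 0.3281, P(line Z) ≈ 0.0469
After 'flag': normaliser = 0.6·0.6250 + 0.45·0.3281 + 0.15·0.0469; P(line X) ≈ 0.7080, P(line Y) ≈ 0.2788, P(line Z) ≈ 0.0133

0.7080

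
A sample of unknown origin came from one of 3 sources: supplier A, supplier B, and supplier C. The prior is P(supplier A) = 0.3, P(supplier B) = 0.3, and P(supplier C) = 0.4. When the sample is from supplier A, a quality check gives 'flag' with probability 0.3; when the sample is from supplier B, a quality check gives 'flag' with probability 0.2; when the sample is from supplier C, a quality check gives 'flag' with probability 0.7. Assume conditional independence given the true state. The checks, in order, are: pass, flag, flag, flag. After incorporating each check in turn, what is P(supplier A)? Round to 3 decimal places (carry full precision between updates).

After 'pass': normaliser = 0.7·0.3000 + 0.8·0.3000 + 0.3·0.4000; P(supplier A) ≈ 0.3684, P(supplier B) ≈ 0.4211, P(supplier C) ≈ 0.2105
After 'flag': normaliser = 0.3·0.3684 + 0.2·0.4211 + 0.7·0.2105; P(supplier A) ≈ 0.3231, P(supplier B) ≈ 0.2462, P(supplier C) ≈ 0.4308
After 'flag': normaliser = 0.3·0.3231 + 0.2·0.2462 + 0.7·0.4308; P(supplier A) ≈ 0.2165, P(supplier B) ≈ 0.1100, P(supplier C) ≈ 0.6735
After 'flag': normaliser = 0.3·0.2165 + 0.2·0.1100 + 0.7·0.6735; P(supplier A) ≈ 0.1163, P(supplier B) ≈ 0.0394, P(supplier C) ≈ 0.8443

0.116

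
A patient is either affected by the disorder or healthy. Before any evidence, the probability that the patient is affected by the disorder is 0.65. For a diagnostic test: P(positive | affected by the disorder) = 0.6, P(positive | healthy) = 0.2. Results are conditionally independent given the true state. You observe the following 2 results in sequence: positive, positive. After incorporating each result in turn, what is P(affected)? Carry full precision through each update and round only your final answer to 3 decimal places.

After 'positive': P(affected) = 0.6·0.6500 / (0.6·0.6500 + 0.2·0.3500) ≈ 0.8478
After 'positive': P(affected) = 0.6·0.8478 / (0.6·0.8478 + 0.2·0.1522) ≈ 0.9435

0.944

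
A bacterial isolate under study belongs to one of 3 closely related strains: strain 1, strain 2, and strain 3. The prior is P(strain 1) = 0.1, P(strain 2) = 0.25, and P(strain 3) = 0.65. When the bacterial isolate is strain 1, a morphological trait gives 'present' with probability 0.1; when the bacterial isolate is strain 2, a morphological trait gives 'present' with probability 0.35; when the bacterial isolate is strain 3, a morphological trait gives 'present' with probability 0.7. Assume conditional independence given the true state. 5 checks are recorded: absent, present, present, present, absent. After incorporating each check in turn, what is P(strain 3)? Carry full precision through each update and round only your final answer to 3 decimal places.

After 'absent': normaliser = 0.9·0.1000 + 0.65·0.2500 + 0.3·0.6500; P(strain 1) ≈ 0.2011, P(strain 2) ≈ 0.3631, P(strain 3) ≈ 0.4358
After 'present': normaliser = 0.1·0.2011 + 0.35·0.3631 + 0.7·0.4358; P(strain 1) ≈ 0.0445, P(strain 2) ≈ 0.2810, P(strain 3) ≈ 0.6745
After 'present': normaliser = 0.1·0.0445 + 0.35·0.2810 + 0.7·0.6745; P(strain 1) ≈ 0.0077, P(strain 2) ≈ 0.1711, P(strain 3) ≈ 0.8212
After 'present': normaliser = 0.1·0.0077 + 0.35·0.1711 + 0.7·0.8212; P(strain 1) ≈ 0.0012, P(strain 2) ≈ 0.0942, P(strain 3) ≈ 0.9046
After 'absent': normaliser = 0.9·0.0012 + 0.65·0.0942 + 0.3·0.9046; P(strain 1) ≈ 0.0033, P(strain 2) ≈ 0.1835, P(strain 3) ≈ 0.8132

0.813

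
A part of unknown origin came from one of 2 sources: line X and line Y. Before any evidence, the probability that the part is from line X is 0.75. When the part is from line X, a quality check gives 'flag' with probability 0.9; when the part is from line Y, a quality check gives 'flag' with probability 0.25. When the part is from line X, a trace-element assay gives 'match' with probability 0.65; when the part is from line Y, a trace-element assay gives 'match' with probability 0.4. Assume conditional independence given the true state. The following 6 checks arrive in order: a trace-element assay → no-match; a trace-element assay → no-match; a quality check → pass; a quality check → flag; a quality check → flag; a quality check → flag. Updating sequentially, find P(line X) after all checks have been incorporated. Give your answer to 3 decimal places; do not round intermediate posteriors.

0.864

After a trace-element assay='no-match': P(line X) = 0.35·0.7500 / (0.35·0.7500 + 0.6·0.2500) ≈ 0.6364
After a trace-element assay='no-match': P(line X) = 0.35·0.6364 / (0.35·0.6364 + 0.6·0.3636) ≈ 0.5052
After a quality check='pass': P(line X) = 0.1·0.5052 / (0.1·0.5052 + 0.75·0.4948) ≈ 0.1198
After a quality check='flag': P(line X) = 0.9·0.1198 / (0.9·0.1198 + 0.25·0.8802) ≈ 0.3289
After a quality check='flag': P(line X) = 0.9·0.3289 / (0.9·0.3289 + 0.25·0.6711) ≈ 0.6382
After a quality check='flag': P(line X) = 0.9·0.6382 / (0.9·0.6382 + 0.25·0.3618) ≈ 0.8640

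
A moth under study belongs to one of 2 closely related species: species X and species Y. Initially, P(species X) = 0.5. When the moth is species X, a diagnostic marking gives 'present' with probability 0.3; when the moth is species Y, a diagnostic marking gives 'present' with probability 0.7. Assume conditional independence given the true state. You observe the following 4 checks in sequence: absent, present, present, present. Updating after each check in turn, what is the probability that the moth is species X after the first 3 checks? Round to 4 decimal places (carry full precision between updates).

0.3000

Apply Bayes' rule sequentially, carrying P(species X) forward.
After 'absent': P(species X) = 0.7·0.5000 / (0.7·0.5000 + 0.3·0.5000) ≈ 0.7000
After 'present': P(species X) = 0.3·0.7000 / (0.3·0.7000 + 0.7·0.3000) ≈ 0.5000
After 'present': P(species X) = 0.3·0.5000 / (0.3·0.5000 + 0.7·0.5000) ≈ 0.3000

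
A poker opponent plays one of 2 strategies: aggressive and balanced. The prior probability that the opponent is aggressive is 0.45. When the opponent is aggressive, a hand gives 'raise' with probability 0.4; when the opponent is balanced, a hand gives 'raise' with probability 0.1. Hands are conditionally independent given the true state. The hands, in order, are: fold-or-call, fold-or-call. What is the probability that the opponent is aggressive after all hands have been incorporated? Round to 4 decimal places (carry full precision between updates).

Apply Bayes' rule sequentially, carrying P(aggressive) forward.
After 'fold-or-call': P(aggressive) = 0.6·0.4500 / (0.6·0.4500 + 0.9·0.5500) ≈ 0.3529
After 'fold-or-call': P(aggressive) = 0.6·0.3529 / (0.6·0.3529 + 0.9·0.6471) ≈ 0.2667

0.2667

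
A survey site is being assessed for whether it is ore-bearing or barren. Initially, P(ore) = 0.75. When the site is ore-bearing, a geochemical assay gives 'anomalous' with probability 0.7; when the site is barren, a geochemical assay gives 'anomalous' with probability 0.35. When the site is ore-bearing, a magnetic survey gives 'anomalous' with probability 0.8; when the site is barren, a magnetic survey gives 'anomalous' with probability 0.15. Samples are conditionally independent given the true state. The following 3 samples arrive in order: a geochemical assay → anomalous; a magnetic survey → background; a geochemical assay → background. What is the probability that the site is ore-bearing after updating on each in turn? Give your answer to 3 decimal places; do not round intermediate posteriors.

After a geochemical assay='anomalous': P(ore) = 0.7·0.7500 / (0.7·0.7500 + 0.35·0.2500) ≈ 0.8571
After a magnetic survey='background': P(ore) = 0.2·0.8571 / (0.2·0.8571 + 0.85·0.1429) ≈ 0.5854
After a geochemical assay='background': P(ore) = 0.3·0.5854 / (0.3·0.5854 + 0.65·0.4146) ≈ 0.3945

0.395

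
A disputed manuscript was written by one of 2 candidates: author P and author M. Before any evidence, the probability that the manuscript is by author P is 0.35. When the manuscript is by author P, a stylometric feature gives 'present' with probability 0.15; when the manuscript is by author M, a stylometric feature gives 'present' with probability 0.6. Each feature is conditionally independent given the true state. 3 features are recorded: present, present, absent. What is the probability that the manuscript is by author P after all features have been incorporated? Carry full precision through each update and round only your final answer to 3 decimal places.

0.067

After 'present': P(author P) = 0.15·0.3500 / (0.15·0.3500 + 0.6·0.6500) ≈ 0.1186
After 'present': P(author P) = 0.15·0.1186 / (0.15·0.1186 + 0.6·0.8814) ≈ 0.0326
After 'absent': P(author P) = 0.85·0.0326 / (0.85·0.0326 + 0.4·0.9674) ≈ 0.0667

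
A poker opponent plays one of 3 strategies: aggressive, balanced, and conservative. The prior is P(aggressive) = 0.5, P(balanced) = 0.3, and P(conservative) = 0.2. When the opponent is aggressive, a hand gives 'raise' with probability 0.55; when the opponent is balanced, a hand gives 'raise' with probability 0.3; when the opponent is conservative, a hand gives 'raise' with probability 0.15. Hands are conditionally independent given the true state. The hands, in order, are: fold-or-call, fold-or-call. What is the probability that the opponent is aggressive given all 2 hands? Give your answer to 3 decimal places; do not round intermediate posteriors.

Each posterior becomes the prior for the next update.
After 'fold-or-call': normaliser = 0.45·0.5000 + 0.7·0.3000 + 0.85·0.2000; P(aggressive) ≈ 0.3719, P(balanced) ≈ 0.3471, P(conservative) ≈ 0.2810
After 'fold-or-call': normaliser = 0.45·0.3719 + 0.7·0.3471 + 0.85·0.2810; P(aggressive) ≈ 0.2578, P(balanced) ≈ 0.3743, P(conservative) ≈ 0.3679

0.258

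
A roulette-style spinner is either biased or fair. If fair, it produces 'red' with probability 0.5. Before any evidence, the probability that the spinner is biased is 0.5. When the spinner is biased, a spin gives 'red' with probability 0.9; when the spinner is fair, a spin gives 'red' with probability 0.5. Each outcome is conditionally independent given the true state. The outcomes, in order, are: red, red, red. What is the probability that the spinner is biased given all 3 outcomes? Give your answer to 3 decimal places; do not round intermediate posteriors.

After 'red': P(biased) = 0.9·0.5000 / (0.9·0.5000 + 0.5·0.5000) ≈ 0.6429
After 'red': P(biased) = 0.9·0.6429 / (0.9·0.6429 + 0.5·0.3571) ≈ 0.7642
After 'red': P(biased) = 0.9·0.7642 / (0.9·0.7642 + 0.5·0.2358) ≈ 0.8536

0.854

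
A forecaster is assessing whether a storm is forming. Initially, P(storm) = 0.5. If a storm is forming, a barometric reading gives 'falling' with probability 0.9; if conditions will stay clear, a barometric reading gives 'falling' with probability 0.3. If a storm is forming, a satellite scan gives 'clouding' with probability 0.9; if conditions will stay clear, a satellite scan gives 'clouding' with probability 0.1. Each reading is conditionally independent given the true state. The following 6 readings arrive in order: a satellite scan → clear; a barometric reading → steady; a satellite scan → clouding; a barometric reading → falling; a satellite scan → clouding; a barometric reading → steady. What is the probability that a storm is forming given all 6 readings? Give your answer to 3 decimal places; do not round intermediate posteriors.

After a satellite scan='clear': P(storm) = 0.1·0.5000 / (0.1·0.5000 + 0.9·0.5000) ≈ 0.1000
After a barometric reading='steady': P(storm) = 0.1·0.1000 / (0.1·0.1000 + 0.7·0.9000) ≈ 0.0156
After a satellite scan='clouding': P(storm) = 0.9·0.0156 / (0.9·0.0156 + 0.1·0.9844) ≈ 0.1250
After a barometric reading='falling': P(storm) = 0.9·0.1250 / (0.9·0.1250 + 0.3·0.8750) ≈ 0.3000
After a satellite scan='clouding': P(storm) = 0.9·0.3000 / (0.9·0.3000 + 0.1·0.7000) ≈ 0.7941
After a barometric reading='steady': P(storm) = 0.1·0.7941 / (0.1·0.7941 + 0.7·0.2059) ≈ 0.3553

0.355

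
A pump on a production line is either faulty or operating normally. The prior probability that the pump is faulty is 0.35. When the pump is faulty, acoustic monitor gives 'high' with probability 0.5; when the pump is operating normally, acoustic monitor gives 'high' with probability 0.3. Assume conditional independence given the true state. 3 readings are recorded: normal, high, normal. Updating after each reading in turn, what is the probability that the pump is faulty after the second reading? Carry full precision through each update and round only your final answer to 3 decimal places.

0.391

After 'normal': P(faulty) = 0.5·0.3500 / (0.5·0.3500 + 0.7·0.6500) ≈ 0.2778
After 'high': P(faulty) = 0.5·0.2778 / (0.5·0.2778 + 0.3·0.7222) ≈ 0.3906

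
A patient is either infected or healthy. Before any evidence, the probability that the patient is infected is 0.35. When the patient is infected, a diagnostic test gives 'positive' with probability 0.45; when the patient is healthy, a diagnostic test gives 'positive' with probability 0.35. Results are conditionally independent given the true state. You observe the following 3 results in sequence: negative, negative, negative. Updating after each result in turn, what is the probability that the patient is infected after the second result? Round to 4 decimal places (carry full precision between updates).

0.2783

After 'negative': P(infected) = 0.55·0.3500 / (0.55·0.3500 + 0.65·0.6500) ≈ 0.3130
After 'negative': P(infected) = 0.55·0.3130 / (0.55·0.3130 + 0.65·0.6870) ≈ 0.2783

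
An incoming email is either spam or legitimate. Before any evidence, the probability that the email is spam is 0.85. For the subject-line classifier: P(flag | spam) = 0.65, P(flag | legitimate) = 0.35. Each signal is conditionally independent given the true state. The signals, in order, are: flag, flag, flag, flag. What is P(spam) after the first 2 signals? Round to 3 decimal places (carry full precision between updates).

0.951

After 'flag': P(spam) = 0.65·0.8500 / (0.65·0.8500 + 0.35·0.1500) ≈ 0.9132
After 'flag': P(spam) = 0.65·0.9132 / (0.65·0.9132 + 0.35·0.0868) ≈ 0.9513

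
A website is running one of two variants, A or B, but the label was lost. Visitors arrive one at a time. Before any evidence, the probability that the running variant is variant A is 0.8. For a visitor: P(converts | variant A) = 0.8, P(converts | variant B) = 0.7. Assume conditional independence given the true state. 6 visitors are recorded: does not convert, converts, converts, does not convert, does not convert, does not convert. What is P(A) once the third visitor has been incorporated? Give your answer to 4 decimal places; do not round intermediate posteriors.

After 'does not convert': P(A) = 0.2·0.8000 / (0.2·0.8000 + 0.3·0.2000) ≈ 0.7273
After 'converts': P(A) = 0.8·0.7273 / (0.8·0.7273 + 0.7·0.2727) ≈ 0.7529
After 'converts': P(A) = 0.8·0.7529 / (0.8·0.7529 + 0.7·0.2471) ≈ 0.7769

0.7769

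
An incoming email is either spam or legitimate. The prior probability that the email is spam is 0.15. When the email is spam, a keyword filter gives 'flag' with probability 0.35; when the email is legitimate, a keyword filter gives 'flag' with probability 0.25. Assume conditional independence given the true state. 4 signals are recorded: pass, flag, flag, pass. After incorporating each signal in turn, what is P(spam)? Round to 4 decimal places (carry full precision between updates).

After 'pass': P(spam) = 0.65·0.1500 / (0.65·0.1500 + 0.75·0.8500) ≈ 0.1327
After 'flag': P(spam) = 0.35·0.1327 / (0.35·0.1327 + 0.25·0.8673) ≈ 0.1764
After 'flag': P(spam) = 0.35·0.1764 / (0.35·0.1764 + 0.25·0.8236) ≈ 0.2306
After 'pass': P(spam) = 0.65·0.2306 / (0.65·0.2306 + 0.75·0.7694) ≈ 0.2062

0.2062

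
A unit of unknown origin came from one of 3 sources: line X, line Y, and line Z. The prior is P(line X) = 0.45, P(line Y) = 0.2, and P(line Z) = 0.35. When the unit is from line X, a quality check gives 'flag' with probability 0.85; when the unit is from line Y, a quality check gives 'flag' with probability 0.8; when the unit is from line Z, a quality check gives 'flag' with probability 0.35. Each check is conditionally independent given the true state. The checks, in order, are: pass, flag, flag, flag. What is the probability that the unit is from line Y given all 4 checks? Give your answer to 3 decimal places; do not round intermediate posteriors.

After 'pass': normaliser = 0.15·0.4500 + 0.2·0.2000 + 0.65·0.3500; P(line X) ≈ 0.2015, P(line Y) ≈ 0.1194, P(line Z) ≈ 0.6791
After 'flag': normaliser = 0.85·0.2015 + 0.8·0.1194 + 0.35·0.6791; P(line X) ≈ 0.3395, P(line Y) ≈ 0.1893, P(line Z) ≈ 0.4712
After 'flag': normaliser = 0.85·0.3395 + 0.8·0.1893 + 0.35·0.4712; P(line X) ≈ 0.4770, P(line Y) ≈ 0.2504, P(line Z) ≈ 0.2726
After 'flag': normaliser = 0.85·0.4770 + 0.8·0.2504 + 0.35·0.2726; P(line X) ≈ 0.5783, P(line Y) ≈ 0.2857, P(line Z) ≈ 0.1361

0.286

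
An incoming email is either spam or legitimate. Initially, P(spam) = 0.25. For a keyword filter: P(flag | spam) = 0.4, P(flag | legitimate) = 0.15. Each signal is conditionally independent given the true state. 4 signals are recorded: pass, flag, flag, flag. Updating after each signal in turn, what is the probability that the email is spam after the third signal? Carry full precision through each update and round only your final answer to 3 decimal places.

0.626

After 'pass': P(spam) = 0.6·0.2500 / (0.6·0.2500 + 0.85·0.7500) ≈ 0.1905
After 'flag': P(spam) = 0.4·0.1905 / (0.4·0.1905 + 0.15·0.8095) ≈ 0.3855
After 'flag': P(spam) = 0.4·0.3855 / (0.4·0.3855 + 0.15·0.6145) ≈ 0.6259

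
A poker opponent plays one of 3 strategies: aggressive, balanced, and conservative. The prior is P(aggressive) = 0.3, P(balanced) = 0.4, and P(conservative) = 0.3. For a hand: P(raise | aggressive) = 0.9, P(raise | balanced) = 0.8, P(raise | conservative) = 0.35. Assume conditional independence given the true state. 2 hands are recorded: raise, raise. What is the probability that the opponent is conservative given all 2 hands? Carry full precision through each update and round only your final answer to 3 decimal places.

Apply Bayes' rule sequentially, carrying P(conservative) forward.
After 'raise': normaliser = 0.9·0.3000 + 0.8·0.4000 + 0.35·0.3000; P(aggressive) ≈ 0.3885, P(balanced) ≈ 0.4604, P(conservative) ≈ 0.1511
After 'raise': normaliser = 0.9·0.3885 + 0.8·0.4604 + 0.35·0.1511; P(aggressive) ≈ 0.4536, P(balanced) ≈ 0.4778, P(conservative) ≈ 0.0686

0.069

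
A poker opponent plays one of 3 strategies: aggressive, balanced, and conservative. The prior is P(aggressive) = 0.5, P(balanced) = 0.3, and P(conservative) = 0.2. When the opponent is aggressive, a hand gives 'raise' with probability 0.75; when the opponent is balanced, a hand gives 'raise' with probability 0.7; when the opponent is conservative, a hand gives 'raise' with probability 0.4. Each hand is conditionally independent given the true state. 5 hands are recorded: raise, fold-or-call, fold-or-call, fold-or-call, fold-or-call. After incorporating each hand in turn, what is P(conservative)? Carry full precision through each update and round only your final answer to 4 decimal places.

Apply Bayes' rule sequentially, carrying P(conservative) forward.
After 'raise': normaliser = 0.75·0.5000 + 0.7·0.3000 + 0.4·0.2000; P(aggressive) ≈ 0.5639, P(balanced) ≈ 0.3158, P(conservative) ≈ 0.1203
After 'fold-or-call': normaliser = 0.25·0.5639 + 0.3·0.3158 + 0.6·0.1203; P(aggressive) ≈ 0.4579, P(balanced) ≈ 0.3077, P(conservative) ≈ 0.2344
After 'fold-or-call': normaliser = 0.25·0.4579 + 0.3·0.3077 + 0.6·0.2344; P(aggressive) ≈ 0.3295, P(balanced) ≈ 0.2657, P(conservative) ≈ 0.4048
After 'fold-or-call': normaliser = 0.25·0.3295 + 0.3·0.2657 + 0.6·0.4048; P(aggressive) ≈ 0.2034, P(balanced) ≈ 0.1968, P(conservative) ≈ 0.5998
After 'fold-or-call': normaliser = 0.25·0.2034 + 0.3·0.1968 + 0.6·0.5998; P(aggressive) ≈ 0.1082, P(balanced) ≈ 0.1257, P(conservative) ≈ 0.7661

0.7661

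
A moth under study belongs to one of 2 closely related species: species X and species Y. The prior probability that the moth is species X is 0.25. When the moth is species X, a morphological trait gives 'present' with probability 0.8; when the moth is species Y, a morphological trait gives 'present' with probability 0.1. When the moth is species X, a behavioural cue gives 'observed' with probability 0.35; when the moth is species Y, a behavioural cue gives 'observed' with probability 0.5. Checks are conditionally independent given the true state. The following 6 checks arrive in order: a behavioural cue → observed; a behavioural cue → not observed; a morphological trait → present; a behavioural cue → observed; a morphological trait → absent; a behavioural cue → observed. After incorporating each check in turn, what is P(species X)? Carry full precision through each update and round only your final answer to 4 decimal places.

After a behavioural cue='observed': P(species X) = 0.35·0.2500 / (0.35·0.2500 + 0.5·0.7500) ≈ 0.1892
After a behavioural cue='not observed': P(species X) = 0.65·0.1892 / (0.65·0.1892 + 0.5·0.8108) ≈ 0.2327
After a morphological trait='present': P(species X) = 0.8·0.2327 / (0.8·0.2327 + 0.1·0.7673) ≈ 0.7082
After a behavioural cue='observed': P(species X) = 0.35·0.7082 / (0.35·0.7082 + 0.5·0.2918) ≈ 0.6294
After a morphological trait='absent': P(species X) = 0.2·0.6294 / (0.2·0.6294 + 0.9·0.3706) ≈ 0.2740
After a behavioural cue='observed': P(species X) = 0.35·0.2740 / (0.35·0.2740 + 0.5·0.7260) ≈ 0.2090

0.2090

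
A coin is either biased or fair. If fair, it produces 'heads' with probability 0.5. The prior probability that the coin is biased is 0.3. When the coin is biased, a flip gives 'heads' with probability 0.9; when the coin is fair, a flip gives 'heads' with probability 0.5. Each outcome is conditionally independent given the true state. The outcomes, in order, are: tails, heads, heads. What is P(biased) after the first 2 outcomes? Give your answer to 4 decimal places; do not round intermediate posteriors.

Apply Bayes' rule sequentially, carrying P(biased) forward.
After 'tails': P(biased) = 0.1·0.3000 / (0.1·0.3000 + 0.5·0.7000) ≈ 0.0789
After 'heads': P(biased) = 0.9·0.0789 / (0.9·0.0789 + 0.5·0.9211) ≈ 0.1337

0.1337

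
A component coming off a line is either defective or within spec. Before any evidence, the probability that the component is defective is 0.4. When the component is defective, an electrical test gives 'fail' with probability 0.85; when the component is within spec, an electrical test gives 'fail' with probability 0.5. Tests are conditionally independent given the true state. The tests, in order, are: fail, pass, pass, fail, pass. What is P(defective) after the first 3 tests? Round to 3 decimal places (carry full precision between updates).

0.093

After 'fail': P(defective) = 0.85·0.4000 / (0.85·0.4000 + 0.5·0.6000) ≈ 0.5312
After 'pass': P(defective) = 0.15·0.5312 / (0.15·0.5312 + 0.5·0.4688) ≈ 0.2537
After 'pass': P(defective) = 0.15·0.2537 / (0.15·0.2537 + 0.5·0.7463) ≈ 0.0926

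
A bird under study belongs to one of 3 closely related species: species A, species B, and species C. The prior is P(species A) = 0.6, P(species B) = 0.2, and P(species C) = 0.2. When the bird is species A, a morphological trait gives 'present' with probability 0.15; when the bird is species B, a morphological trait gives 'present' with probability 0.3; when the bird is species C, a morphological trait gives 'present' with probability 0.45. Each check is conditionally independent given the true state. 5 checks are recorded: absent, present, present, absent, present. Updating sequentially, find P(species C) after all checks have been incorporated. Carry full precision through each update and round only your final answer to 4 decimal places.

0.5730

After 'absent': normaliser = 0.85·0.6000 + 0.7·0.2000 + 0.55·0.2000; P(species A) ≈ 0.6711, P(species B) ≈ 0.1842, P(species C) ≈ 0.1447
After 'present': normaliser = 0.15·0.6711 + 0.3·0.1842 + 0.45·0.1447; P(species A) ≈ 0.4554, P(species B) ≈ 0.2500, P(species C) ≈ 0.2946
After 'present': normaliser = 0.15·0.4554 + 0.3·0.2500 + 0.45·0.2946; P(species A) ≈ 0.2476, P(species B) ≈ 0.2718, P(species C) ≈ 0.4806
After 'absent': normaliser = 0.85·0.2476 + 0.7·0.2718 + 0.55·0.4806; P(species A) ≈ 0.3164, P(species B) ≈ 0.2861, P(species C) ≈ 0.3974
After 'present': normaliser = 0.15·0.3164 + 0.3·0.2861 + 0.45·0.3974; P(species A) ≈ 0.1521, P(species B) ≈ 0.2750, P(species C) ≈ 0.5730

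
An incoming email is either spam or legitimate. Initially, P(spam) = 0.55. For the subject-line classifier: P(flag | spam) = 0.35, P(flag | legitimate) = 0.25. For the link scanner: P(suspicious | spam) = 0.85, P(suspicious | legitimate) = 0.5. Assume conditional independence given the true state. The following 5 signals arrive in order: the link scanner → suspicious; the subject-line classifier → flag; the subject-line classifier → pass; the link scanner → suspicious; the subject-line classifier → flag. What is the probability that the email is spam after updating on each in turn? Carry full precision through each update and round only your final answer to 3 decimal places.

Each posterior becomes the prior for the next update.
After the link scanner='suspicious': P(spam) = 0.85·0.5500 / (0.85·0.5500 + 0.5·0.4500) ≈ 0.6751
After the subject-line classifier='flag': P(spam) = 0.35·0.6751 / (0.35·0.6751 + 0.25·0.3249) ≈ 0.7442
After the subject-line classifier='pass': P(spam) = 0.65·0.7442 / (0.65·0.7442 + 0.75·0.2558) ≈ 0.7160
After the link scanner='suspicious': P(spam) = 0.85·0.7160 / (0.85·0.7160 + 0.5·0.2840) ≈ 0.8108
After the subject-line classifier='flag': P(spam) = 0.35·0.8108 / (0.35·0.8108 + 0.25·0.1892) ≈ 0.8571

0.857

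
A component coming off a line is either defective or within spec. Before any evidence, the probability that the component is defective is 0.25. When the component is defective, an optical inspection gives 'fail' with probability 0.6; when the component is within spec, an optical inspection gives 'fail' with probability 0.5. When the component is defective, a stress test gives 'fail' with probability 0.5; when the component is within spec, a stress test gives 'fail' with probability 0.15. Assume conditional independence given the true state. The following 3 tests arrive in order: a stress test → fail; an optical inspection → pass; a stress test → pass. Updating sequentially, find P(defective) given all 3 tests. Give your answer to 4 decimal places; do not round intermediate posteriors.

Each posterior becomes the prior for the next update.
After a stress test='fail': P(defective) = 0.5·0.2500 / (0.5·0.2500 + 0.15·0.7500) ≈ 0.5263
After an optical inspection='pass': P(defective) = 0.4·0.5263 / (0.4·0.5263 + 0.5·0.4737) ≈ 0.4706
After a stress test='pass': P(defective) = 0.5·0.4706 / (0.5·0.4706 + 0.85·0.5294) ≈ 0.3433

0.3433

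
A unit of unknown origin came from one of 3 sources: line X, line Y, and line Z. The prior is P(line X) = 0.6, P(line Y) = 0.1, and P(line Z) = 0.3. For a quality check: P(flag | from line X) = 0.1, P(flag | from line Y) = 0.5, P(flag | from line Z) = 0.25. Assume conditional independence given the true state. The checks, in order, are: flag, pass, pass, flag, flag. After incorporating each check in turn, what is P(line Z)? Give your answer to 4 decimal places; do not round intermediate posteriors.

0.4220

After 'flag': normaliser = 0.1·0.6000 + 0.5·0.1000 + 0.25·0.3000; P(line X) ≈ 0.3243, P(line Y) ≈ 0.2703, P(line Z) ≈ 0.4054
After 'pass': normaliser = 0.9·0.3243 + 0.5·0.2703 + 0.75·0.4054; P(line X) ≈ 0.3993, P(line Y) ≈ 0.1848, P(line Z) ≈ 0.4159
After 'pass': normaliser = 0.9·0.3993 + 0.5·0.1848 + 0.75·0.4159; P(line X) ≈ 0.4705, P(line Y) ≈ 0.1210, P(line Z) ≈ 0.4084
After 'flag': normaliser = 0.1·0.4705 + 0.5·0.1210 + 0.25·0.4084; P(line X) ≈ 0.2244, P(line Y) ≈ 0.2886, P(line Z) ≈ 0.4870
After 'flag': normaliser = 0.1·0.2244 + 0.5·0.2886 + 0.25·0.4870; P(line X) ≈ 0.0778, P(line Y) ≈ 0.5002, P(line Z) ≈ 0.4220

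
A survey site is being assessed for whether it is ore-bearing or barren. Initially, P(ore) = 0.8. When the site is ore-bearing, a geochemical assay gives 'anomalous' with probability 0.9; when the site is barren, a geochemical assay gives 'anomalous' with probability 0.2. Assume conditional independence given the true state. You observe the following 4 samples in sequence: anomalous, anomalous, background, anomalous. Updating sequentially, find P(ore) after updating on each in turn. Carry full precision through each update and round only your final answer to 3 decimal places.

0.979

After 'anomalous': P(ore) = 0.9·0.8000 / (0.9·0.8000 + 0.2·0.2000) ≈ 0.9474
After 'anomalous': P(ore) = 0.9·0.9474 / (0.9·0.9474 + 0.2·0.0526) ≈ 0.9878
After 'background': P(ore) = 0.1·0.9878 / (0.1·0.9878 + 0.8·0.0122) ≈ 0.9101
After 'anomalous': P(ore) = 0.9·0.9101 / (0.9·0.9101 + 0.2·0.0899) ≈ 0.9785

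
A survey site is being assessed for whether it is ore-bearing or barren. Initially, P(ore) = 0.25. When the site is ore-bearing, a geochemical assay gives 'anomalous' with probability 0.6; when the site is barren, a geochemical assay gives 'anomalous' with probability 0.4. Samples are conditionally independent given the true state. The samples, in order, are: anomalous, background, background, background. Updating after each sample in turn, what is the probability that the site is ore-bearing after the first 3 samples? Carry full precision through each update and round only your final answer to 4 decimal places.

0.1818

After 'anomalous': P(ore) = 0.6·0.2500 / (0.6·0.2500 + 0.4·0.7500) ≈ 0.3333
After 'background': P(ore) = 0.4·0.3333 / (0.4·0.3333 + 0.6·0.6667) ≈ 0.2500
After 'background': P(ore) = 0.4·0.2500 / (0.4·0.2500 + 0.6·0.7500) ≈ 0.1818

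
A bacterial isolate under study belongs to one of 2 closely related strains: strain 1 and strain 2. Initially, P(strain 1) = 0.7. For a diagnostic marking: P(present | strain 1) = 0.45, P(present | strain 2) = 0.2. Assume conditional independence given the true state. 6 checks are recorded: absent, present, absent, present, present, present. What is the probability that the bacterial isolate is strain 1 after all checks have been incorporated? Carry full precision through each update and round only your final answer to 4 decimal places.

0.9658

After 'absent': P(strain 1) = 0.55·0.7000 / (0.55·0.7000 + 0.8·0.3000) ≈ 0.6160
After 'present': P(strain 1) = 0.45·0.6160 / (0.45·0.6160 + 0.2·0.3840) ≈ 0.7831
After 'absent': P(strain 1) = 0.55·0.7831 / (0.55·0.7831 + 0.8·0.2169) ≈ 0.7128
After 'present': P(strain 1) = 0.45·0.7128 / (0.45·0.7128 + 0.2·0.2872) ≈ 0.8481
After 'present': P(strain 1) = 0.45·0.8481 / (0.45·0.8481 + 0.2·0.1519) ≈ 0.9263
After 'present': P(strain 1) = 0.45·0.9263 / (0.45·0.9263 + 0.2·0.0737) ≈ 0.9658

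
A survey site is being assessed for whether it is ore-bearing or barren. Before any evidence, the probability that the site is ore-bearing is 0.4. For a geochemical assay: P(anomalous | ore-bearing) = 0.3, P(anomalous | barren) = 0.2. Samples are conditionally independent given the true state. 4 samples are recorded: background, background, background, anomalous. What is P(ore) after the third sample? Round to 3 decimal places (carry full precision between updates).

After 'background': P(ore) = 0.7·0.4000 / (0.7·0.4000 + 0.8·0.6000) ≈ 0.3684
After 'background': P(ore) = 0.7·0.3684 / (0.7·0.3684 + 0.8·0.6316) ≈ 0.3379
After 'background': P(ore) = 0.7·0.3379 / (0.7·0.3379 + 0.8·0.6621) ≈ 0.3087

0.309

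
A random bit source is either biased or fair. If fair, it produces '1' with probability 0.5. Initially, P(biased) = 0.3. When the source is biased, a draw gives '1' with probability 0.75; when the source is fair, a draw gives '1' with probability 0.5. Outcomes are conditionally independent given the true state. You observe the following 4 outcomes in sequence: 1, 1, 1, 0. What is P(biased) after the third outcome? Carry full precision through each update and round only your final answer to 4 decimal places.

0.5912

After '1': P(biased) = 0.75·0.3000 / (0.75·0.3000 + 0.5·0.7000) ≈ 0.3913
After '1': P(biased) = 0.75·0.3913 / (0.75·0.3913 + 0.5·0.6087) ≈ 0.4909
After '1': P(biased) = 0.75·0.4909 / (0.75·0.4909 + 0.5·0.5091) ≈ 0.5912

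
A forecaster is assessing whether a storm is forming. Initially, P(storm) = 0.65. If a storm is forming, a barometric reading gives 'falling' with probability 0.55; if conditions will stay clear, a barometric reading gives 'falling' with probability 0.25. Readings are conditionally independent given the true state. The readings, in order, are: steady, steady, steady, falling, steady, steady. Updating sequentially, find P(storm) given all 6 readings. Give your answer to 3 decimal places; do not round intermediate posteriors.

0.241

After 'steady': P(storm) = 0.45·0.6500 / (0.45·0.6500 + 0.75·0.3500) ≈ 0.5270
After 'steady': P(storm) = 0.45·0.5270 / (0.45·0.5270 + 0.75·0.4730) ≈ 0.4007
After 'steady': P(storm) = 0.45·0.4007 / (0.45·0.4007 + 0.75·0.5993) ≈ 0.2863
After 'falling': P(storm) = 0.55·0.2863 / (0.55·0.2863 + 0.25·0.7137) ≈ 0.4688
After 'steady': P(storm) = 0.45·0.4688 / (0.45·0.4688 + 0.75·0.5312) ≈ 0.3462
After 'steady': P(storm) = 0.45·0.3462 / (0.45·0.3462 + 0.75·0.6538) ≈ 0.2411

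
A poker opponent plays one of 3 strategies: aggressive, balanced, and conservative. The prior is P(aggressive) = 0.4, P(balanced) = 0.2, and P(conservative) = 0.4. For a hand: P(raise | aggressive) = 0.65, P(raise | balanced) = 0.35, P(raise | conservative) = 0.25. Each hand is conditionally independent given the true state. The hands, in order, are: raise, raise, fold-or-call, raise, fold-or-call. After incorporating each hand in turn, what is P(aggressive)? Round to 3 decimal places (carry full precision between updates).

After 'raise': normaliser = 0.65·0.4000 + 0.35·0.2000 + 0.25·0.4000; P(aggressive) ≈ 0.6047, P(balanced) ≈ 0.1628, P(conservative) ≈ 0.2326
After 'raise': normaliser = 0.65·0.6047 + 0.35·0.1628 + 0.25·0.2326; P(aggressive) ≈ 0.7735, P(balanced) ≈ 0.1121, P(conservative) ≈ 0.1144
After 'fold-or-call': normaliser = 0.35·0.7735 + 0.65·0.1121 + 0.75·0.1144; P(aggressive) ≈ 0.6304, P(balanced) ≈ 0.1697, P(conservative) ≈ 0.1998
After 'raise': normaliser = 0.65·0.6304 + 0.35·0.1697 + 0.25·0.1998; P(aggressive) ≈ 0.7893, P(balanced) ≈ 0.1144, P(conservative) ≈ 0.0962
After 'fold-or-call': normaliser = 0.35·0.7893 + 0.65·0.1144 + 0.75·0.0962; P(aggressive) ≈ 0.6534, P(balanced) ≈ 0.1759, P(conservative) ≈ 0.1707

0.653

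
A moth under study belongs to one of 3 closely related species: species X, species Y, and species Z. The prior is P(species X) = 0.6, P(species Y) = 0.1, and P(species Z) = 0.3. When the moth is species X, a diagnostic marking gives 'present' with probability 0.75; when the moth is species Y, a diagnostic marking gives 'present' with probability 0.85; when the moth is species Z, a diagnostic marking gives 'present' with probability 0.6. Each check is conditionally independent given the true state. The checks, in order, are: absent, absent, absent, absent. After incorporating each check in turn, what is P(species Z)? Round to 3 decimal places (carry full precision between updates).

Apply Bayes' rule sequentially, carrying P(species Z) forward.
After 'absent': normaliser = 0.25·0.6000 + 0.15·0.1000 + 0.4·0.3000; P(species X) ≈ 0.5263, P(species Y) ≈ 0.0526, P(species Z) ≈ 0.4211
After 'absent': normaliser = 0.25·0.5263 + 0.15·0.0526 + 0.4·0.4211; P(species X) ≈ 0.4274, P(species Y) ≈ 0.0256, P(species Z) ≈ 0.5470
After 'absent': normaliser = 0.25·0.4274 + 0.15·0.0256 + 0.4·0.5470; P(species X) ≈ 0.3243, P(species Y) ≈ 0.0117, P(species Z) ≈ 0.6641
After 'absent': normaliser = 0.25·0.3243 + 0.15·0.0117 + 0.4·0.6641; P(species X) ≈ 0.2326, P(species Y) ≈ 0.0050, P(species Z) ≈ 0.7623

0.762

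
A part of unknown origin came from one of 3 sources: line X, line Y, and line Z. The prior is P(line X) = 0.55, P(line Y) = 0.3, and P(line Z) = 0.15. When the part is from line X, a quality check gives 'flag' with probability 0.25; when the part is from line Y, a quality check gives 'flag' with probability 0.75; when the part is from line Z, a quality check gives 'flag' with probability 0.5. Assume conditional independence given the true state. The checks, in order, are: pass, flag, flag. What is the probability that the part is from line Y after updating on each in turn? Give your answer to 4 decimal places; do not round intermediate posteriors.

0.4865

Each posterior becomes the prior for the next update.
After 'pass': normaliser = 0.75·0.5500 + 0.25·0.3000 + 0.5·0.1500; P(line X) ≈ 0.7333, P(line Y) ≈ 0.1333, P(line Z) ≈ 0.1333
After 'flag': normaliser = 0.25·0.7333 + 0.75·0.1333 + 0.5·0.1333; P(line X) ≈ 0.5238, P(line Y) ≈ 0.2857, P(line Z) ≈ 0.1905
After 'flag': normaliser = 0.25·0.5238 + 0.75·0.2857 + 0.5·0.1905; P(line X) ≈ 0.2973, P(line Y) ≈ 0.4865, P(line Z) ≈ 0.2162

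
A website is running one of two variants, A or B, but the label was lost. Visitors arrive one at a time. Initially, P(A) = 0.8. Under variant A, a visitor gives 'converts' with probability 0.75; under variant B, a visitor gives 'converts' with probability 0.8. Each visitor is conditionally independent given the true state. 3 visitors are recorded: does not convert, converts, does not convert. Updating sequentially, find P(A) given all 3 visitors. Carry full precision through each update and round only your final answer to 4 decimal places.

Apply Bayes' rule sequentially, carrying P(A) forward.
After 'does not convert': P(A) = 0.25·0.8000 / (0.25·0.8000 + 0.2·0.2000) ≈ 0.8333
After 'converts': P(A) = 0.75·0.8333 / (0.75·0.8333 + 0.8·0.1667) ≈ 0.8242
After 'does not convert': P(A) = 0.25·0.8242 / (0.25·0.8242 + 0.2·0.1758) ≈ 0.8542

0.8542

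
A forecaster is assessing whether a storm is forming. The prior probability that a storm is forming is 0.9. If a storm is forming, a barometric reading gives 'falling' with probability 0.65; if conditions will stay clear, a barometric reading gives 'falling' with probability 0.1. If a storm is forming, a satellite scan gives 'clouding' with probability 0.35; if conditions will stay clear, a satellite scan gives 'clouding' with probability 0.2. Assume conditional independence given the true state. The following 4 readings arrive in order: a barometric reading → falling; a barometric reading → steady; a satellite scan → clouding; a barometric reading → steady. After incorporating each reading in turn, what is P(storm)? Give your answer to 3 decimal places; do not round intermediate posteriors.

After a barometric reading='falling': P(storm) = 0.65·0.9000 / (0.65·0.9000 + 0.1·0.1000) ≈ 0.9832
After a barometric reading='steady': P(storm) = 0.35·0.9832 / (0.35·0.9832 + 0.9·0.0168) ≈ 0.9579
After a satellite scan='clouding': P(storm) = 0.35·0.9579 / (0.35·0.9579 + 0.2·0.0421) ≈ 0.9755
After a barometric reading='steady': P(storm) = 0.35·0.9755 / (0.35·0.9755 + 0.9·0.0245) ≈ 0.9393

0.939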